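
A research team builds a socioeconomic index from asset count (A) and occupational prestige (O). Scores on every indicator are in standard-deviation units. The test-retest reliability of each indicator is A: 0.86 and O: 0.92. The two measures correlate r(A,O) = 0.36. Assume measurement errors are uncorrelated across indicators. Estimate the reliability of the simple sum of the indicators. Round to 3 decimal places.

Var(A+O) = 2 + 2·[0.36] = 2 + 0.72 = 2.72.
Because errors are independent across components, Cov(Tᵢ,Tⱼ) = Cov(Xᵢ,Xⱼ); the off-diagonal part of the true-score variance is the same as above.
True-score variance = [0.86 + 0.92] + 0.72 = 1.78 + 0.72 = 2.5.
Reliability = 2.5 / 2.72 = 0.919.

0.919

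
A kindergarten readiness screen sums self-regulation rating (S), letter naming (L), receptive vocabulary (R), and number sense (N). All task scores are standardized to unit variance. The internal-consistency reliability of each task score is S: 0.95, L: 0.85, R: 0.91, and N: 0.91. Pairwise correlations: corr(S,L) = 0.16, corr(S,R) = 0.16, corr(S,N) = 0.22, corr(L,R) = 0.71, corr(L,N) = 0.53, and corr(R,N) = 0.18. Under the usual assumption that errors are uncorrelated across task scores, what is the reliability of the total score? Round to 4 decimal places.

Var(S+L+R+N) = 4 + 2·[0.16 + 0.16 + 0.22 + 0.71 + 0.53 + 0.18] = 4 + 3.92 = 7.92.
Under uncorrelated errors the observed covariances equal the true-score covariances, so only the own-variance terms attenuate.
True-score variance = [0.95 + 0.85 + 0.91 + 0.91] + 3.92 = 3.62 + 3.92 = 7.54.
Reliability = 7.54 / 7.92 = 0.9520.

0.9520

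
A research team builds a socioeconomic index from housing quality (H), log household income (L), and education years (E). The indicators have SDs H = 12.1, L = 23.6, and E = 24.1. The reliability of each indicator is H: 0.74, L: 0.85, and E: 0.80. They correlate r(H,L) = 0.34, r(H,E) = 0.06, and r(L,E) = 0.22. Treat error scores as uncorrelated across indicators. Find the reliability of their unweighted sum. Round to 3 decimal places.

0.865

Var(H+L+E) = 12.1² + 23.6² + 24.1² + 2·[12.1·23.6·0.34 + 12.1·24.1·0.06 + 23.6·24.1·0.22] = 1284.18 + 479.428 = 1763.61.
With uncorrelated errors the cross-covariances are all true-score covariance, so they carry over unchanged; only the diagonal terms shrink to ρᵢσᵢ².
True-score variance = [12.1²·0.74 + 23.6²·0.85 + 24.1²·0.80] + 479.428 = 1046.41 + 479.428 = 1525.84.
Reliability = 1525.84 / 1763.61 = 0.865.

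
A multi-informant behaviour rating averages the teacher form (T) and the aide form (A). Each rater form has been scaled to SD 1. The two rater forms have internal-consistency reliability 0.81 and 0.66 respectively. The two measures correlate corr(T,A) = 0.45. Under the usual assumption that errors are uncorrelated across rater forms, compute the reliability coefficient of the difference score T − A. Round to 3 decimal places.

Var(T−A) = 1 + 1 − 2·0.45 = 2 − 0.9 = 1.1.
Because errors are independent across components, Cov(Tᵢ,Tⱼ) = Cov(Xᵢ,Xⱼ); the off-diagonal part of the true-score variance is the same as above.
True-score variance = [0.81 + 0.66] − 0.9 = 1.47 − 0.9 = 0.57.
Reliability = 0.57 / 1.1 = 0.518.

0.518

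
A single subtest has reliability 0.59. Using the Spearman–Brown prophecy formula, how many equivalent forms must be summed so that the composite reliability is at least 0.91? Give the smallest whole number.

8

k ≥ ρ*(1−ρ₁)/(ρ₁(1−ρ*)) = 0.91·0.41 / (0.59·0.09) = 7.026.
Smallest integer k = 8.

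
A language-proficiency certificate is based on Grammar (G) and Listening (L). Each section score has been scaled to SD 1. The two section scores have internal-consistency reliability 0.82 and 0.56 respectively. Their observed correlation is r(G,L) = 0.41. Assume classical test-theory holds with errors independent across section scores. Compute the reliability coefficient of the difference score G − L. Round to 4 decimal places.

0.4746

Var(G−L) = 1 + 1 − 2·0.41 = 2 − 0.82 = 1.18.
With uncorrelated errors the cross-covariances are all true-score covariance, so they carry over unchanged; only the diagonal terms shrink to ρᵢσᵢ².
True-score variance = [0.82 + 0.56] − 0.82 = 1.38 − 0.82 = 0.56.
Reliability = 0.56 / 1.18 = 0.4746.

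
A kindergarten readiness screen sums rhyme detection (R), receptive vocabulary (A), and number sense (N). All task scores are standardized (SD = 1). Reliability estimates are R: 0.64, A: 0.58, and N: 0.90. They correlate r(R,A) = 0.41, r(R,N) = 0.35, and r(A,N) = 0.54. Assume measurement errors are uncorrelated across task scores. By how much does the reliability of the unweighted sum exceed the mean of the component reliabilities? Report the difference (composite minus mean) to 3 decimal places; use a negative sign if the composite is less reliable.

0.136

Var(sum) = 3 + 2.6 = 5.6; true-score variance = 2.12 + 2.6 = 4.72; composite reliability = 0.8429.
Mean component reliability = 0.7067.
Difference = 0.8429 − 0.7067 = 0.136.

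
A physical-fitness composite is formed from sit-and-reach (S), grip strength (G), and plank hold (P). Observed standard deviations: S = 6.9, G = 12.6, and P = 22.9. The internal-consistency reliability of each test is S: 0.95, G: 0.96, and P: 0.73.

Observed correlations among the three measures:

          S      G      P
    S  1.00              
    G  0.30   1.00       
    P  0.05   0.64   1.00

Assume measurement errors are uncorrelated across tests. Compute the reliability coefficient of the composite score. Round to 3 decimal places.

0.871

Var(S+G+P) = 6.9² + 12.6² + 22.9² + 2·[6.9·12.6·0.30 + 6.9·22.9·0.05 + 12.6·22.9·0.64] = 730.78 + 437.296 = 1168.08.
With uncorrelated errors the cross-covariances are all true-score covariance, so they carry over unchanged; only the diagonal terms shrink to ρᵢσᵢ².
True-score variance = [6.9²·0.95 + 12.6²·0.96 + 22.9²·0.73] + 437.296 = 580.458 + 437.296 = 1017.75.
Reliability = 1017.75 / 1168.08 = 0.871.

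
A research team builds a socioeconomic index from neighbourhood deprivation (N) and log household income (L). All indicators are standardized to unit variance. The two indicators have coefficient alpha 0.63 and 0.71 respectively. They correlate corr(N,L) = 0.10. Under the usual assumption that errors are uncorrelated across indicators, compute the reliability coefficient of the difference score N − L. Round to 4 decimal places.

Var(N−L) = 1 + 1 − 2·0.10 = 2 − 0.2 = 1.8.
Because errors are independent across components, Cov(Tᵢ,Tⱼ) = Cov(Xᵢ,Xⱼ); the off-diagonal part of the true-score variance is the same as above.
True-score variance = [0.63 + 0.71] − 0.2 = 1.34 − 0.2 = 1.14.
Reliability = 1.14 / 1.8 = 0.6333.

0.6333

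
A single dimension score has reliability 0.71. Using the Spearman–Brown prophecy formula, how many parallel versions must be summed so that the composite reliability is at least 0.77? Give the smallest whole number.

2

k ≥ ρ*(1−ρ₁)/(ρ₁(1−ρ*)) = 0.77·0.29 / (0.71·0.23) = 1.367.
Smallest integer k = 2.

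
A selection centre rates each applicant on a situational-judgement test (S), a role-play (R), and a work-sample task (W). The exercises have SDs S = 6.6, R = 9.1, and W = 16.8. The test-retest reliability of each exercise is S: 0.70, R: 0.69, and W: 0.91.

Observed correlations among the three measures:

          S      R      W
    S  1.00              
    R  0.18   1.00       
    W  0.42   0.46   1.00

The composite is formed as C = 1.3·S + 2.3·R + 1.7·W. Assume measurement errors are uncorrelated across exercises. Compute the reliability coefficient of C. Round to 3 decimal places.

0.892

Var(C) = 1.3²·6.6² + 2.3²·9.1² + 1.7²·16.8² + 2·[2.99·6.6·9.1·0.18 + 2.21·6.6·16.8·0.42 + 3.91·9.1·16.8·0.46] = 1327.35 + 820.426 = 2147.78.
Because errors are independent across components, Cov(Tᵢ,Tⱼ) = Cov(Xᵢ,Xⱼ); the off-diagonal part of the true-score variance is the same as above.
True-score variance = [1.3²·6.6²·0.70 + 2.3²·9.1²·0.69 + 1.7²·16.8²·0.91] + 820.426 = 1096.06 + 820.426 = 1916.49.
Reliability = 1916.49 / 2147.78 = 0.892.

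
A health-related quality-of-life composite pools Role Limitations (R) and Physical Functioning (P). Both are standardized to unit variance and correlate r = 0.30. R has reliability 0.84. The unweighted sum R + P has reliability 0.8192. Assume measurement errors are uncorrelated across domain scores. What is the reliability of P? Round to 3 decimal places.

Var(R+P) = 2 + 2·0.30 = 2.600.
True-score variance = ρ_R + ρ_P + 2·0.30, so 0.8192 = (0.84 + ρ_P + 0.60) / 2.600.
ρ_P = 0.8192·2.600 − 0.84 − 0.60 = 0.690.

0.690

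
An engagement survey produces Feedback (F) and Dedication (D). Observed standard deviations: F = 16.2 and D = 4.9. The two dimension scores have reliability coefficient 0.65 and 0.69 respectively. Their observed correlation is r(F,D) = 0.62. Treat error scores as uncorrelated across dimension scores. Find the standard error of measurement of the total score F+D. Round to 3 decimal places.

9.965

Var(total) = 286.45 + 98.4312 = 384.881.
True-score variance = 187.153 + 98.4312 = 285.584, so reliability = 0.7420.
Error variance = 384.881 − 285.584 = 99.2971; SEM = √99.2971 = 9.965.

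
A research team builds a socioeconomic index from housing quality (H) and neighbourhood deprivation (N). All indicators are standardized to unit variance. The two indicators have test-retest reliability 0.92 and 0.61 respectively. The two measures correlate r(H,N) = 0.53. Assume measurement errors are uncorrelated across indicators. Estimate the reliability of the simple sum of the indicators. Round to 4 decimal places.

Var(H+N) = 2 + 2·[0.53] = 2 + 1.06 = 3.06.
Because errors are independent across components, Cov(Tᵢ,Tⱼ) = Cov(Xᵢ,Xⱼ); the off-diagonal part of the true-score variance is the same as above.
True-score variance = [0.92 + 0.61] + 1.06 = 1.53 + 1.06 = 2.59.
Reliability = 2.59 / 3.06 = 0.8464.

0.8464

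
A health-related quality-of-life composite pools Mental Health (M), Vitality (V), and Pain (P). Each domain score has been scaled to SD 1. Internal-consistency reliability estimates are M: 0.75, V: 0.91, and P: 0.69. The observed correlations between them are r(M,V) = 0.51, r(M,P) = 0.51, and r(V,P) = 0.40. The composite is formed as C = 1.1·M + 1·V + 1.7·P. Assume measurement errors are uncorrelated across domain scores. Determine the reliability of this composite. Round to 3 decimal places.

Var(C) = 1.1² + 1 + 1.7² + 2·[1.1·0.51 + 1.87·0.51 + 1.7·0.40] = 5.1 + 4.3894 = 9.4894.
Under uncorrelated errors the observed covariances equal the true-score covariances, so only the own-variance terms attenuate.
True-score variance = [1.1²·0.75 + 0.91 + 1.7²·0.69] + 4.3894 = 3.8116 + 4.3894 = 8.201.
Reliability = 8.201 / 9.4894 = 0.864.

0.864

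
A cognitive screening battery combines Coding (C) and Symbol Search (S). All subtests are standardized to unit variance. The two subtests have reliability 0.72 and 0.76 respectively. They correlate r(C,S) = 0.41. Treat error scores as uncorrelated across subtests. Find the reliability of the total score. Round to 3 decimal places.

0.816

Var(C+S) = 2 + 2·[0.41] = 2 + 0.82 = 2.82.
Under uncorrelated errors the observed covariances equal the true-score covariances, so only the own-variance terms attenuate.
True-score variance = [0.72 + 0.76] + 0.82 = 1.48 + 0.82 = 2.3.
Reliability = 2.3 / 2.82 = 0.816.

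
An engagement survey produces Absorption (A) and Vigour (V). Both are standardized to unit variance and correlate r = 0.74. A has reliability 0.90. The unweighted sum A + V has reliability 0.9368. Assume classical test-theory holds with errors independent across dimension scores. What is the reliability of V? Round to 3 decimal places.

Var(A+V) = 2 + 2·0.74 = 3.480.
True-score variance = ρ_A + ρ_V + 2·0.74, so 0.9368 = (0.90 + ρ_V + 1.48) / 3.480.
ρ_V = 0.9368·3.480 − 0.90 − 1.48 = 0.880.

0.880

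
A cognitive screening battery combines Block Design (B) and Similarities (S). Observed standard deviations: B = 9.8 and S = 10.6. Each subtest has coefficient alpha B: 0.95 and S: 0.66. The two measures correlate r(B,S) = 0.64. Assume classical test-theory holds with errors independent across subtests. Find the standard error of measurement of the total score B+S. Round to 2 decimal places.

6.56

Var(total) = 208.4 + 132.966 = 341.366.
True-score variance = 165.396 + 132.966 = 298.362, so reliability = 0.8740.
Error variance = 341.366 − 298.362 = 43.0044; SEM = √43.0044 = 6.56.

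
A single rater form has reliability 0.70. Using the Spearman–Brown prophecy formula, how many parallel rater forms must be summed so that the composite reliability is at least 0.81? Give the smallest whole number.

2

k ≥ ρ*(1−ρ₁)/(ρ₁(1−ρ*)) = 0.81·0.30 / (0.70·0.19) = 1.827.
Smallest integer k = 2.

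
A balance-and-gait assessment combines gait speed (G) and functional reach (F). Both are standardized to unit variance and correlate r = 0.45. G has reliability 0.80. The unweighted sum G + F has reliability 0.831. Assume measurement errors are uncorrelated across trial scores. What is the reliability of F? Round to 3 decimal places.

0.710

Var(G+F) = 2 + 2·0.45 = 2.900.
True-score variance = ρ_G + ρ_F + 2·0.45, so 0.831 = (0.80 + ρ_F + 0.90) / 2.900.
ρ_F = 0.831·2.900 − 0.80 − 0.90 = 0.710.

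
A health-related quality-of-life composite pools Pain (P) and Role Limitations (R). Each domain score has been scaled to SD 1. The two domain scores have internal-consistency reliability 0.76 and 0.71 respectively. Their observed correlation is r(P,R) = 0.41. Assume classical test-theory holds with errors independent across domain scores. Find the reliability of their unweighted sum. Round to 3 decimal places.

0.812

Var(P+R) = 2 + 2·[0.41] = 2 + 0.82 = 2.82.
With uncorrelated errors the cross-covariances are all true-score covariance, so they carry over unchanged; only the diagonal terms shrink to ρᵢσᵢ².
True-score variance = [0.76 + 0.71] + 0.82 = 1.47 + 0.82 = 2.29.
Reliability = 2.29 / 2.82 = 0.812.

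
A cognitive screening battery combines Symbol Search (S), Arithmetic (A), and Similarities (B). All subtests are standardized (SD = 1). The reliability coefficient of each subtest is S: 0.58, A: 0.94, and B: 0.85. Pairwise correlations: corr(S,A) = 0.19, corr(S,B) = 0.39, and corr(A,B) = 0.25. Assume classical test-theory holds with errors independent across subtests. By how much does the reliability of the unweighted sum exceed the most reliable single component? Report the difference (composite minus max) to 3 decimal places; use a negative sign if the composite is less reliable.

Var(sum) = 3 + 1.66 = 4.66; true-score variance = 2.37 + 1.66 = 4.03; composite reliability = 0.8648.
Max component reliability = 0.9400.
Difference = 0.8648 − 0.9400 = -0.075.

-0.075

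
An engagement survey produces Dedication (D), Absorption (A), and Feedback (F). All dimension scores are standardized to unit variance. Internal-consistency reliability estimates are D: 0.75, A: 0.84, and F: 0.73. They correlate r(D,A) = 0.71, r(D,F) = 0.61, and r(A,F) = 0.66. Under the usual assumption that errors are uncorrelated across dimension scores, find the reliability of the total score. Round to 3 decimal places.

0.902

Var(D+A+F) = 3 + 2·[0.71 + 0.61 + 0.66] = 3 + 3.96 = 6.96.
Under uncorrelated errors the observed covariances equal the true-score covariances, so only the own-variance terms attenuate.
True-score variance = [0.75 + 0.84 + 0.73] + 3.96 = 2.32 + 3.96 = 6.28.
Reliability = 6.28 / 6.96 = 0.902.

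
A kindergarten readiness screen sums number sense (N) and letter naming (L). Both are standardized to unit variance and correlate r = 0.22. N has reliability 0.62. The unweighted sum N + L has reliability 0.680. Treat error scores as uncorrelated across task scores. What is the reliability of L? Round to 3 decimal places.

0.599

Var(N+L) = 2 + 2·0.22 = 2.440.
True-score variance = ρ_N + ρ_L + 2·0.22, so 0.680 = (0.62 + ρ_L + 0.44) / 2.440.
ρ_L = 0.680·2.440 − 0.62 − 0.44 = 0.599.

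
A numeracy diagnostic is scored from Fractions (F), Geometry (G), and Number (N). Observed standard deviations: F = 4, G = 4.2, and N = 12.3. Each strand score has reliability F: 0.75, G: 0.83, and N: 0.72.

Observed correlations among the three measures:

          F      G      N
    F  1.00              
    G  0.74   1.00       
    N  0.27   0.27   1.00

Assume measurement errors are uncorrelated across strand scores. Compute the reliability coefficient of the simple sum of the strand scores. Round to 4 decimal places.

0.8132

Var(F+G+N) = 4² + 4.2² + 12.3² + 2·[4·4.2·0.74 + 4·12.3·0.27 + 4.2·12.3·0.27] = 184.93 + 79.3284 = 264.258.
Under uncorrelated errors the observed covariances equal the true-score covariances, so only the own-variance terms attenuate.
True-score variance = [4²·0.75 + 4.2²·0.83 + 12.3²·0.72] + 79.3284 = 135.57 + 79.3284 = 214.898.
Reliability = 214.898 / 264.258 = 0.8132.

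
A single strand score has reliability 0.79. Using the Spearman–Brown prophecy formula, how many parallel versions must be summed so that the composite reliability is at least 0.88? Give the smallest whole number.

k ≥ ρ*(1−ρ₁)/(ρ₁(1−ρ*)) = 0.88·0.21 / (0.79·0.12) = 1.949.
Smallest integer k = 2.

2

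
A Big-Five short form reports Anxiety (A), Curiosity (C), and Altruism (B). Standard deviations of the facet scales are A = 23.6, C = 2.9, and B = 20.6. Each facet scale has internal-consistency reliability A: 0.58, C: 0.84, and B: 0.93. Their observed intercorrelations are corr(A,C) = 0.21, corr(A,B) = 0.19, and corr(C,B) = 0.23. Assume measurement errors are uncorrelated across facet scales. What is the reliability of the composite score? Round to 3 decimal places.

0.785

Var(A+C+B) = 23.6² + 2.9² + 20.6² + 2·[23.6·2.9·0.21 + 23.6·20.6·0.19 + 2.9·20.6·0.23] = 989.73 + 240.966 = 1230.7.
Because errors are independent across components, Cov(Tᵢ,Tⱼ) = Cov(Xᵢ,Xⱼ); the off-diagonal part of the true-score variance is the same as above.
True-score variance = [23.6²·0.58 + 2.9²·0.84 + 20.6²·0.93] + 240.966 = 724.756 + 240.966 = 965.722.
Reliability = 965.722 / 1230.7 = 0.785.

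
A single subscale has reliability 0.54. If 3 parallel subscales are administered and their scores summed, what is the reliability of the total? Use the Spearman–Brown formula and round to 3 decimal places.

ρ_k = kρ / (1 + (k−1)ρ) = 3·0.54 / (1 + 2·0.54) = 1.620 / 2.080 = 0.779.

0.779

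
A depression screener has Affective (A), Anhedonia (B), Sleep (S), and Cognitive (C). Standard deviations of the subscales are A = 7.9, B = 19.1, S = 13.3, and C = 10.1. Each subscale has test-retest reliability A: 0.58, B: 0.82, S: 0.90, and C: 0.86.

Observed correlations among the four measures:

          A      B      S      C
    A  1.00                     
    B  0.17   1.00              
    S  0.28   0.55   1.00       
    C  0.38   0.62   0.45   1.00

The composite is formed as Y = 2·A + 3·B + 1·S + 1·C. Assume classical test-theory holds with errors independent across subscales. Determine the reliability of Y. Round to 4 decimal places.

0.8794

Var(Y) = 2²·7.9² + 3²·19.1² + 13.3² + 10.1² + 2·[6·7.9·19.1·0.17 + 2·7.9·13.3·0.28 + 2·7.9·10.1·0.38 + 3·19.1·13.3·0.55 + 3·19.1·10.1·0.62 + 13.3·10.1·0.45] = 3811.83 + 2223.6 = 6035.43.
With uncorrelated errors the cross-covariances are all true-score covariance, so they carry over unchanged; only the diagonal terms shrink to ρᵢσᵢ².
True-score variance = [2²·7.9²·0.58 + 3²·19.1²·0.82 + 13.3²·0.90 + 10.1²·0.86] + 2223.6 = 3084.02 + 2223.6 = 5307.61.
Reliability = 5307.61 / 6035.43 = 0.8794.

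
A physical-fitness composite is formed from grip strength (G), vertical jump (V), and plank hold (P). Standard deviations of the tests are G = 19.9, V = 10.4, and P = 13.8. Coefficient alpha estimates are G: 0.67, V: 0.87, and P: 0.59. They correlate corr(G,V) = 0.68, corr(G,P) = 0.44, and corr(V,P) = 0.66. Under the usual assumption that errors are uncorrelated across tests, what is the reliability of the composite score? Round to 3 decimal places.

0.842

Var(G+V+P) = 19.9² + 10.4² + 13.8² + 2·[19.9·10.4·0.68 + 19.9·13.8·0.44 + 10.4·13.8·0.66] = 694.61 + 712.578 = 1407.19.
With uncorrelated errors the cross-covariances are all true-score covariance, so they carry over unchanged; only the diagonal terms shrink to ρᵢσᵢ².
True-score variance = [19.9²·0.67 + 10.4²·0.87 + 13.8²·0.59] + 712.578 = 471.785 + 712.578 = 1184.36.
Reliability = 1184.36 / 1407.19 = 0.842.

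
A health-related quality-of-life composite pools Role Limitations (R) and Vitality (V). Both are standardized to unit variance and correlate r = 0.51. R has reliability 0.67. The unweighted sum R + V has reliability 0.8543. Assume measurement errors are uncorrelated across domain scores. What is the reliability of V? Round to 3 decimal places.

Var(R+V) = 2 + 2·0.51 = 3.020.
True-score variance = ρ_R + ρ_V + 2·0.51, so 0.8543 = (0.67 + ρ_V + 1.02) / 3.020.
ρ_V = 0.8543·3.020 − 0.67 − 1.02 = 0.890.

0.890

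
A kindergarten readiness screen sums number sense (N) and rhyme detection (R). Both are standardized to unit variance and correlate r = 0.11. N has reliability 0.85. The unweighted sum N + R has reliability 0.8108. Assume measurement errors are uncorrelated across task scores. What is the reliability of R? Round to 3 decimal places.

0.730

Var(N+R) = 2 + 2·0.11 = 2.220.
True-score variance = ρ_N + ρ_R + 2·0.11, so 0.8108 = (0.85 + ρ_R + 0.22) / 2.220.
ρ_R = 0.8108·2.220 − 0.85 − 0.22 = 0.730.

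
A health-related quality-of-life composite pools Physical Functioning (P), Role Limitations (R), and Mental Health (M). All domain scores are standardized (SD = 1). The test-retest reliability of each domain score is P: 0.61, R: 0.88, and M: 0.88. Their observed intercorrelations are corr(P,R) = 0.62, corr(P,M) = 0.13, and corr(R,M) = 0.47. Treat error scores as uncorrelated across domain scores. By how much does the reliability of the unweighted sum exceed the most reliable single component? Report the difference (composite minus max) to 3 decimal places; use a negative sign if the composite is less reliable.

Var(sum) = 3 + 2.44 = 5.44; true-score variance = 2.37 + 2.44 = 4.81; composite reliability = 0.8842.
Max component reliability = 0.8800.
Difference = 0.8842 − 0.8800 = 0.004.

0.004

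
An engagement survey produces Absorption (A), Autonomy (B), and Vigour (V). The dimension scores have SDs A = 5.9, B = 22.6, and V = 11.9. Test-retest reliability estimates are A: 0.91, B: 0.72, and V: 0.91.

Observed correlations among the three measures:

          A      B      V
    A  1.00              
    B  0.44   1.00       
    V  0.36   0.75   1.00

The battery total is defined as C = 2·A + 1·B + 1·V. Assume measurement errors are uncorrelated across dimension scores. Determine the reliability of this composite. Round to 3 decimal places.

Var(C) = 2²·5.9² + 22.6² + 11.9² + 2·[2·5.9·22.6·0.44 + 2·5.9·11.9·0.36 + 22.6·11.9·0.75] = 791.61 + 739.191 = 1530.8.
With uncorrelated errors the cross-covariances are all true-score covariance, so they carry over unchanged; only the diagonal terms shrink to ρᵢσᵢ².
True-score variance = [2²·5.9²·0.91 + 22.6²·0.72 + 11.9²·0.91] + 739.191 = 623.321 + 739.191 = 1362.51.
Reliability = 1362.51 / 1530.8 = 0.890.

0.890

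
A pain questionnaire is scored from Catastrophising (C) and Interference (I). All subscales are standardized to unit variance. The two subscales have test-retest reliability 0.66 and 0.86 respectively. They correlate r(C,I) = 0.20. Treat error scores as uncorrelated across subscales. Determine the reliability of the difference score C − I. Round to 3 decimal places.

0.700

Var(C−I) = 1 + 1 − 2·0.20 = 2 − 0.4 = 1.6.
With uncorrelated errors the cross-covariances are all true-score covariance, so they carry over unchanged; only the diagonal terms shrink to ρᵢσᵢ².
True-score variance = [0.66 + 0.86] − 0.4 = 1.52 − 0.4 = 1.12.
Reliability = 1.12 / 1.6 = 0.700.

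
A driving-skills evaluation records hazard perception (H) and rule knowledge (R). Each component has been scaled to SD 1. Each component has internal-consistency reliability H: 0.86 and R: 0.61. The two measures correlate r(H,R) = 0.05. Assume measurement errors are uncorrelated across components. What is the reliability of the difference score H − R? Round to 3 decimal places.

0.721

Var(H−R) = 1 + 1 − 2·0.05 = 2 − 0.1 = 1.9.
Under uncorrelated errors the observed covariances equal the true-score covariances, so only the own-variance terms attenuate.
True-score variance = [0.86 + 0.61] − 0.1 = 1.47 − 0.1 = 1.37.
Reliability = 1.37 / 1.9 = 0.721.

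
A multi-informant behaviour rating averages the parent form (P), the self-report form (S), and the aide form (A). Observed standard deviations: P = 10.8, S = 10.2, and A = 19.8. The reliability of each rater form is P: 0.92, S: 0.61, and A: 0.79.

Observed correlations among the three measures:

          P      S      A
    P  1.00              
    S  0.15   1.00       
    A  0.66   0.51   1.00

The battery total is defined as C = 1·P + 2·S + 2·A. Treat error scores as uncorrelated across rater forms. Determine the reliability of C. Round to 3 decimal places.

0.859

Var(C) = 10.8² + 2²·10.2² + 2²·19.8² + 2·[2·10.8·10.2·0.15 + 2·10.8·19.8·0.66 + 4·10.2·19.8·0.51] = 2100.96 + 1454.63 = 3555.59.
Under uncorrelated errors the observed covariances equal the true-score covariances, so only the own-variance terms attenuate.
True-score variance = [10.8²·0.92 + 2²·10.2²·0.61 + 2²·19.8²·0.79] + 1454.63 = 1600.01 + 1454.63 = 3054.64.
Reliability = 3054.64 / 3555.59 = 0.859.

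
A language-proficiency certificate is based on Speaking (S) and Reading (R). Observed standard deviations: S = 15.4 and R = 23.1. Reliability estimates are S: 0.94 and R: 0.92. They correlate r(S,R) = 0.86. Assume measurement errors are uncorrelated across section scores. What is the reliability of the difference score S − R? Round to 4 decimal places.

0.6418

Var(S−R) = 15.4² + 23.1² − 2·15.4·23.1·0.86 = 770.77 − 611.873 = 158.897.
With uncorrelated errors the cross-covariances are all true-score covariance, so they carry over unchanged; only the diagonal terms shrink to ρᵢσᵢ².
True-score variance = [15.4²·0.94 + 23.1²·0.92] − 611.873 = 713.852 − 611.873 = 101.979.
Reliability = 101.979 / 158.897 = 0.6418.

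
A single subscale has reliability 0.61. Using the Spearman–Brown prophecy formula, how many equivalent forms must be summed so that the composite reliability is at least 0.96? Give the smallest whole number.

16

k ≥ ρ*(1−ρ₁)/(ρ₁(1−ρ*)) = 0.96·0.39 / (0.61·0.04) = 15.344.
Smallest integer k = 16.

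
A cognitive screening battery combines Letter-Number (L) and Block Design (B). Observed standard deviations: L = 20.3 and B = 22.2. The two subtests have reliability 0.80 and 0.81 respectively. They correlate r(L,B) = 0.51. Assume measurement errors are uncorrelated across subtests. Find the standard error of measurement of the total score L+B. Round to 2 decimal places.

13.27

Var(total) = 904.93 + 459.673 = 1364.6.
True-score variance = 728.872 + 459.673 = 1188.55, so reliability = 0.8710.
Error variance = 1364.6 − 1188.55 = 176.058; SEM = √176.058 = 13.27.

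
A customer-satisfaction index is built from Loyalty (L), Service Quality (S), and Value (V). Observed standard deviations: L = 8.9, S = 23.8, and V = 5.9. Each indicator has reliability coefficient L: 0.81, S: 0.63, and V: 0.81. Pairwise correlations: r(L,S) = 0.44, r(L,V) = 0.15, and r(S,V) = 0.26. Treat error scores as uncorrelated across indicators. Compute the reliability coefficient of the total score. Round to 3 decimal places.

Var(L+S+V) = 8.9² + 23.8² + 5.9² + 2·[8.9·23.8·0.44 + 8.9·5.9·0.15 + 23.8·5.9·0.26] = 680.46 + 275.173 = 955.633.
With uncorrelated errors the cross-covariances are all true-score covariance, so they carry over unchanged; only the diagonal terms shrink to ρᵢσᵢ².
True-score variance = [8.9²·0.81 + 23.8²·0.63 + 5.9²·0.81] + 275.173 = 449.213 + 275.173 = 724.386.
Reliability = 724.386 / 955.633 = 0.758.

0.758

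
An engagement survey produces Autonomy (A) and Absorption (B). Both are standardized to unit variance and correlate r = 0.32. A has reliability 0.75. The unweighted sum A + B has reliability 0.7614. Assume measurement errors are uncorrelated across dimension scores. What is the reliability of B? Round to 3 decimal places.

Var(A+B) = 2 + 2·0.32 = 2.640.
True-score variance = ρ_A + ρ_B + 2·0.32, so 0.7614 = (0.75 + ρ_B + 0.64) / 2.640.
ρ_B = 0.7614·2.640 − 0.75 − 0.64 = 0.620.

0.620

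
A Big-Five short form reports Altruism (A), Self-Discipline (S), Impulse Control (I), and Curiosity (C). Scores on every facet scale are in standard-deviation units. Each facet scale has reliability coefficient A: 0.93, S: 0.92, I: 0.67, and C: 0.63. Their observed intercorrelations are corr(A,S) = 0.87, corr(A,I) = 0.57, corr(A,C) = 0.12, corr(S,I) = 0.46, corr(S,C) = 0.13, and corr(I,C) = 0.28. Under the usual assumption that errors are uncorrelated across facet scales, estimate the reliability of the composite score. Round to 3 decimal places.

0.904

Var(A+S+I+C) = 4 + 2·[0.87 + 0.57 + 0.12 + 0.46 + 0.13 + 0.28] = 4 + 4.86 = 8.86.
Under uncorrelated errors the observed covariances equal the true-score covariances, so only the own-variance terms attenuate.
True-score variance = [0.93 + 0.92 + 0.67 + 0.63] + 4.86 = 3.15 + 4.86 = 8.01.
Reliability = 8.01 / 8.86 = 0.904.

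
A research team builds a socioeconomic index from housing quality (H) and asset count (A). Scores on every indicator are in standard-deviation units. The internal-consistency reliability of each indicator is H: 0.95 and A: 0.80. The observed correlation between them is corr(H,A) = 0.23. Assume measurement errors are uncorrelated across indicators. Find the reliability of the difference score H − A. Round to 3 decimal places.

0.838

Var(H−A) = 1 + 1 − 2·0.23 = 2 − 0.46 = 1.54.
Under uncorrelated errors the observed covariances equal the true-score covariances, so only the own-variance terms attenuate.
True-score variance = [0.95 + 0.80] − 0.46 = 1.75 − 0.46 = 1.29.
Reliability = 1.29 / 1.54 = 0.838.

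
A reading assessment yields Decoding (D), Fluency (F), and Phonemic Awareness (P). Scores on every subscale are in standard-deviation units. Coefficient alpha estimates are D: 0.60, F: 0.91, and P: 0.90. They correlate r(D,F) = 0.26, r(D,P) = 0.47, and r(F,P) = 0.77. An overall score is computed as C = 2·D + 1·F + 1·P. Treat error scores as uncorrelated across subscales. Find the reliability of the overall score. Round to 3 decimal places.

Var(C) = 2² + 1 + 1 + 2·[2·0.26 + 2·0.47 + 0.77] = 6 + 4.46 = 10.46.
Because errors are independent across components, Cov(Tᵢ,Tⱼ) = Cov(Xᵢ,Xⱼ); the off-diagonal part of the true-score variance is the same as above.
True-score variance = [2²·0.60 + 0.91 + 0.90] + 4.46 = 4.21 + 4.46 = 8.67.
Reliability = 8.67 / 10.46 = 0.829.

0.829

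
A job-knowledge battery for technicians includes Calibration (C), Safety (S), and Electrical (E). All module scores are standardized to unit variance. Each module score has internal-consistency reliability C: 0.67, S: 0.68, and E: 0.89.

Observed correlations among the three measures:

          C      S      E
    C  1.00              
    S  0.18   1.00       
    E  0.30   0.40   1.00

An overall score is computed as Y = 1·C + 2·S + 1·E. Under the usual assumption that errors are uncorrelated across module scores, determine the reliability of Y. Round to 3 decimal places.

Var(Y) = 1 + 2² + 1 + 2·[2·0.18 + 0.30 + 2·0.40] = 6 + 2.92 = 8.92.
With uncorrelated errors the cross-covariances are all true-score covariance, so they carry over unchanged; only the diagonal terms shrink to ρᵢσᵢ².
True-score variance = [0.67 + 2²·0.68 + 0.89] + 2.92 = 4.28 + 2.92 = 7.2.
Reliability = 7.2 / 8.92 = 0.807.

0.807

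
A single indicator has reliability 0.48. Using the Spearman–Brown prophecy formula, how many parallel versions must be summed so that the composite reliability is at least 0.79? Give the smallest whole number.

5

k ≥ ρ*(1−ρ₁)/(ρ₁(1−ρ*)) = 0.79·0.52 / (0.48·0.21) = 4.075.
Smallest integer k = 5.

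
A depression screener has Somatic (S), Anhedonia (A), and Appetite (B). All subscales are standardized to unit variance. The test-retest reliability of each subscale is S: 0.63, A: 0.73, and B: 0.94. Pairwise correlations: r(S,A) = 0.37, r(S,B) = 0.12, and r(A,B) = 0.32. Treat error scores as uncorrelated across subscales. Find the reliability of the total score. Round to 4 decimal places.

0.8485

Var(S+A+B) = 3 + 2·[0.37 + 0.12 + 0.32] = 3 + 1.62 = 4.62.
With uncorrelated errors the cross-covariances are all true-score covariance, so they carry over unchanged; only the diagonal terms shrink to ρᵢσᵢ².
True-score variance = [0.63 + 0.73 + 0.94] + 1.62 = 2.3 + 1.62 = 3.92.
Reliability = 3.92 / 4.62 = 0.8485.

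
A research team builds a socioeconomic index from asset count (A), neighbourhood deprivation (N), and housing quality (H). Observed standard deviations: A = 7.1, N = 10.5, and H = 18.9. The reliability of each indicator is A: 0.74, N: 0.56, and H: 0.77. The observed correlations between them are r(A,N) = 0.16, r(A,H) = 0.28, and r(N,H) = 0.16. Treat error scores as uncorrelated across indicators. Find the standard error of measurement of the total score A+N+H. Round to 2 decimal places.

11.99

Var(total) = 517.87 + 162.506 = 680.376.
True-score variance = 374.095 + 162.506 = 536.601, so reliability = 0.7887.
Error variance = 680.376 − 536.601 = 143.775; SEM = √143.775 = 11.99.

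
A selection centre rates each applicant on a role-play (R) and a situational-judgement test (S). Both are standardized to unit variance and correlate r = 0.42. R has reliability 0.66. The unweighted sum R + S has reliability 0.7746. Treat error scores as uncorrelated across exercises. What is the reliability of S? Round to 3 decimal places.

0.700

Var(R+S) = 2 + 2·0.42 = 2.840.
True-score variance = ρ_R + ρ_S + 2·0.42, so 0.7746 = (0.66 + ρ_S + 0.84) / 2.840.
ρ_S = 0.7746·2.840 − 0.66 − 0.84 = 0.700.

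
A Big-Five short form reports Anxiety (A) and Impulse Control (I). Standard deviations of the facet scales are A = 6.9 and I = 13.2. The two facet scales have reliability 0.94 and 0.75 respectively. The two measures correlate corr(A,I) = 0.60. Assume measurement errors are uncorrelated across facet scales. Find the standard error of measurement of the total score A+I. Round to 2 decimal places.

Var(total) = 221.85 + 109.296 = 331.146.
True-score variance = 175.433 + 109.296 = 284.729, so reliability = 0.8598.
Error variance = 331.146 − 284.729 = 46.4166; SEM = √46.4166 = 6.81.

6.81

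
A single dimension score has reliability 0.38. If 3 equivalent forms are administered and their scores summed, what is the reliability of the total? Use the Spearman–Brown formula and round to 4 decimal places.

0.6477

ρ_k = kρ / (1 + (k−1)ρ) = 3·0.38 / (1 + 2·0.38) = 1.140 / 1.760 = 0.6477.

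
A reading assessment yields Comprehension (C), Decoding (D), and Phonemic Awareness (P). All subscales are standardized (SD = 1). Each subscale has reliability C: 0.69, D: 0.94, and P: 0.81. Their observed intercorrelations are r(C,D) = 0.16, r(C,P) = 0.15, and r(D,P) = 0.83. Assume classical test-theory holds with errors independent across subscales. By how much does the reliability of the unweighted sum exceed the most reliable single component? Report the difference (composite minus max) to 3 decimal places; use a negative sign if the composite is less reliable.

-0.046

Var(sum) = 3 + 2.28 = 5.28; true-score variance = 2.44 + 2.28 = 4.72; composite reliability = 0.8939.
Max component reliability = 0.9400.
Difference = 0.8939 − 0.9400 = -0.046.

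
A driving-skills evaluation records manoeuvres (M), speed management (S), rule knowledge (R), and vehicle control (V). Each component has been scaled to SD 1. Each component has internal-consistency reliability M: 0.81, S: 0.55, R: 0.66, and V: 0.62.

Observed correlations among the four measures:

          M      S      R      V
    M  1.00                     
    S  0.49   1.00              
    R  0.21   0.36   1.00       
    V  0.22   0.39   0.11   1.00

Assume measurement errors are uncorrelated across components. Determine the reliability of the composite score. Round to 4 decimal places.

0.8201

Var(M+S+R+V) = 4 + 2·[0.49 + 0.21 + 0.22 + 0.36 + 0.39 + 0.11] = 4 + 3.56 = 7.56.
With uncorrelated errors the cross-covariances are all true-score covariance, so they carry over unchanged; only the diagonal terms shrink to ρᵢσᵢ².
True-score variance = [0.81 + 0.55 + 0.66 + 0.62] + 3.56 = 2.64 + 3.56 = 6.2.
Reliability = 6.2 / 7.56 = 0.8201.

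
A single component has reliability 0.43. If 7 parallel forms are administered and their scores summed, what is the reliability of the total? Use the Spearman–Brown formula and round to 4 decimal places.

0.8408

ρ_k = kρ / (1 + (k−1)ρ) = 7·0.43 / (1 + 6·0.43) = 3.010 / 3.580 = 0.8408.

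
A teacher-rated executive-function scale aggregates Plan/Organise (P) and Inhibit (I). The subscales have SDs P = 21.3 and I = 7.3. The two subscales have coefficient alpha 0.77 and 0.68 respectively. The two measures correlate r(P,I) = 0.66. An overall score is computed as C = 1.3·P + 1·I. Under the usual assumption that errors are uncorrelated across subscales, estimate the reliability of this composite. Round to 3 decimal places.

Var(C) = 1.3²·21.3² + 7.3² + 2·[1.3·21.3·7.3·0.66] = 820.026 + 266.821 = 1086.85.
Because errors are independent across components, Cov(Tᵢ,Tⱼ) = Cov(Xᵢ,Xⱼ); the off-diagonal part of the true-score variance is the same as above.
True-score variance = [1.3²·21.3²·0.77 + 7.3²·0.68] + 266.821 = 626.624 + 266.821 = 893.445.
Reliability = 893.445 / 1086.85 = 0.822.

0.822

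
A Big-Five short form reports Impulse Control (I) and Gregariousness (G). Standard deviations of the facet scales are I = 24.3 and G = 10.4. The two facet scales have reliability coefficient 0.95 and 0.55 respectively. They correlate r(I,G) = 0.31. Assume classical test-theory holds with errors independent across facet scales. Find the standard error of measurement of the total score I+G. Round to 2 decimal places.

8.84

Var(total) = 698.65 + 156.686 = 855.336.
True-score variance = 620.454 + 156.686 = 777.14, so reliability = 0.9086.
Error variance = 855.336 − 777.14 = 78.1965; SEM = √78.1965 = 8.84.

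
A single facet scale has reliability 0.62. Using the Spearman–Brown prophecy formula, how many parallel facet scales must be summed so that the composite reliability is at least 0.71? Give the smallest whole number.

2

k ≥ ρ*(1−ρ₁)/(ρ₁(1−ρ*)) = 0.71·0.38 / (0.62·0.29) = 1.501.
Smallest integer k = 2.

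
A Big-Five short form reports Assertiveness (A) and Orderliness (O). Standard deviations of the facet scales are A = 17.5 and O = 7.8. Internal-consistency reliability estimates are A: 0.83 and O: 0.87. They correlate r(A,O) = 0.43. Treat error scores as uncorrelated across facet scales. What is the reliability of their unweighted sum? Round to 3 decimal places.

0.876

Var(A+O) = 17.5² + 7.8² + 2·[17.5·7.8·0.43] = 367.09 + 117.39 = 484.48.
Under uncorrelated errors the observed covariances equal the true-score covariances, so only the own-variance terms attenuate.
True-score variance = [17.5²·0.83 + 7.8²·0.87] + 117.39 = 307.118 + 117.39 = 424.508.
Reliability = 424.508 / 484.48 = 0.876.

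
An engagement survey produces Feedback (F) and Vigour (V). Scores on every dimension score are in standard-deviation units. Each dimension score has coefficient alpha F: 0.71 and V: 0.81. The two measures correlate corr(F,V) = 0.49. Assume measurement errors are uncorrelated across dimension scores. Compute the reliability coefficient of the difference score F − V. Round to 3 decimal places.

0.529

Var(F−V) = 1 + 1 − 2·0.49 = 2 − 0.98 = 1.02.
Under uncorrelated errors the observed covariances equal the true-score covariances, so only the own-variance terms attenuate.
True-score variance = [0.71 + 0.81] − 0.98 = 1.52 − 0.98 = 0.54.
Reliability = 0.54 / 1.02 = 0.529.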